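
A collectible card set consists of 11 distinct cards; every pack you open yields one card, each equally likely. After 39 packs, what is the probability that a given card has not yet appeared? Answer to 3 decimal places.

0.024

Each pack misses the fixed card with probability (11-1)/11 = 10/11, independently.
P(still missing after 39) = (10/11)^39 = 0.0243.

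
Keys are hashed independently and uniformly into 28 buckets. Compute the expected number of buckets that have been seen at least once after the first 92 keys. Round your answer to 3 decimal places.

For each bucket, P(seen in 92 keys) = 1 - (27/28)^92 = 0.9648.
By linearity of expectation, E[distinct seen] = 28·(1 - (27/28)^92) = 27.0135.

27.014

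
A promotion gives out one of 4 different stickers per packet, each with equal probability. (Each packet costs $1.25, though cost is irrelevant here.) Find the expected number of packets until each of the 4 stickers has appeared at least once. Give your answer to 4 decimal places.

8.3333

After k distinct stickers have appeared, the next packet gives a new one with probability (4-k)/4, so the expected wait for the (k+1)-th is 4/(4-k).
E[T] = 4/4 + 4/3 + 4/2 + 4/1 = 4·H_{4}.
H_{4} = 2.08333, so E[T] = 8.33333.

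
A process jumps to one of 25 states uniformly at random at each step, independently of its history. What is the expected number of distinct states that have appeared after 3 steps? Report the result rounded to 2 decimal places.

2.88

For each state, P(seen in 3 steps) = 1 - (24/25)^3 = 0.115.
By linearity of expectation, E[distinct seen] = 25·(1 - (24/25)^3) = 2.882.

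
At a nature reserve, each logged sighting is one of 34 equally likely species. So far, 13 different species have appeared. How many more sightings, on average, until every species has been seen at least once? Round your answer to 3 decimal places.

The wait to go from k to k+1 distinct species is geometric with mean 34/(34-k).
Sum over k = 13,...,33: E = 34/21 + 34/20 + 34/19 + ... + 34/2 + 34/1 = 123.9422.

123.942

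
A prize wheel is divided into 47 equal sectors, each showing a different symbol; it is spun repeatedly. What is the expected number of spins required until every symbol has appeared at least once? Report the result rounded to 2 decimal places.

The wait to go from k to k+1 distinct symbols is geometric with mean 47/(47-k).
E[T] = 47/47 + 47/46 + 47/45 + ... + 47/2 + 47/1 = 47·H_{47}.
H_{47} = 4.438, so E[T] = 208.584.

208.58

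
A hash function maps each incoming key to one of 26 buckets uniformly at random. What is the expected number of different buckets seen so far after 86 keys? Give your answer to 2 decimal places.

For each bucket, P(seen in 86 keys) = 1 - (25/26)^86 = 0.966.
By linearity of expectation, E[distinct seen] = 26·(1 - (25/26)^86) = 25.109.

25.11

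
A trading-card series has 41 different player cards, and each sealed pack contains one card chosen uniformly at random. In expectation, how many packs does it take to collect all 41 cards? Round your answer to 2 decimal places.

176.42

After k distinct cards have appeared, the next pack gives a new one with probability (41-k)/41, so the expected wait for the (k+1)-th is 41/(41-k).
E[T] = 41/41 + 41/40 + 41/39 + ... + 41/2 + 41/1 = 41·H_{41}.
H_{41} = 4.303, so E[T] = 176.420.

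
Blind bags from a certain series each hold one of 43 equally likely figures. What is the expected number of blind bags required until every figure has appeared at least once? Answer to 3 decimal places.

Split into phases: going from k distinct to k+1 distinct takes on average 43/(43-k) blind bags.
E[T] = 43/43 + 43/42 + 43/41 + ... + 43/2 + 43/1 = 43·H_{43}.
H_{43} = 4.3500, so E[T] = 187.0499.

187.050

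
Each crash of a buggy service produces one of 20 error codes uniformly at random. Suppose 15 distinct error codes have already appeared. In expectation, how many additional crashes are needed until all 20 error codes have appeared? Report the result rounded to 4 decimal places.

45.6667

The wait to go from k to k+1 distinct error codes is geometric with mean 20/(20-k).
Sum over k = 15,...,19: E = 20/5 + 20/4 + 20/3 + 20/2 + 20/1 = 45.66667.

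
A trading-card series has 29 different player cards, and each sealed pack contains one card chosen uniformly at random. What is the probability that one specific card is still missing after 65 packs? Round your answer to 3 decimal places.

0.102

On each pack the fixed card fails to appear with probability 28/29.
P(still missing after 65) = (28/29)^65 = 0.1022.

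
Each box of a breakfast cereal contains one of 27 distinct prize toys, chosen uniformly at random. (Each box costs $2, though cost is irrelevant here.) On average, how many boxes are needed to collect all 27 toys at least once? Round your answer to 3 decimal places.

105.069

After k distinct toys have appeared, the next box gives a new one with probability (27-k)/27, so the expected wait for the (k+1)-th is 27/(27-k).
E[T] = 27/27 + 27/26 + 27/25 + ... + 27/2 + 27/1 = 27·H_{27}.
H_{27} = 3.8915, so E[T] = 105.0693.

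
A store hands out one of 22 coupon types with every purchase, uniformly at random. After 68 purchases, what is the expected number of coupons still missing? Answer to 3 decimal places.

0.930

For each coupon, P(unseen after 68) = (21/22)^68 = 0.0423.
By linearity of expectation, E[unseen] = 22·(21/22)^68 = 0.9302.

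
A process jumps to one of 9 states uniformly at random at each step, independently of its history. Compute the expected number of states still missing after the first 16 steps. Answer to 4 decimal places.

For each state, P(unseen after 16) = (8/9)^16 = 0.15190.
By linearity of expectation, E[unseen] = 9·(8/9)^16 = 1.36711.

1.3671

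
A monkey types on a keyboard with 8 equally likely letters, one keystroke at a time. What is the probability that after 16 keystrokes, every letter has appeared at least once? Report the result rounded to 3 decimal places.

0.307

Let A_i be the event that letter i is missing after 16 keystrokes. By inclusion–exclusion on the A_i,
P(all seen) = Σ_{j=0}^{8} (-1)^j C(8,j)((8-j)/8)^16
= 1.0000 - 0.9445 + 0.2806 - 0.0304 + 0.0011 - 0.0000 + 0.0000 - 0.0000 + 0.0000
= 0.3068.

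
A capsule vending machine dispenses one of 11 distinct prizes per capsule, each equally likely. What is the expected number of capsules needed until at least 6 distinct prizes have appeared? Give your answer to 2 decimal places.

8.10

With k distinct prizes already seen, the next new one arrives after an expected 11/(11-k) capsules.
Sum over k = 0,...,5: E = 11/11 + 11/10 + 11/9 + 11/8 + 11/7 + 11/6 = 8.102.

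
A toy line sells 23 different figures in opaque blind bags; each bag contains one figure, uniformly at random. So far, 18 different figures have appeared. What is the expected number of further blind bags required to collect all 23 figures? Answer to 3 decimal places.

From k distinct to k+1 distinct takes on average 23/(23-k) blind bags.
Sum over k = 18,...,22: E = 23/5 + 23/4 + 23/3 + 23/2 + 23/1 = 52.5167.

52.517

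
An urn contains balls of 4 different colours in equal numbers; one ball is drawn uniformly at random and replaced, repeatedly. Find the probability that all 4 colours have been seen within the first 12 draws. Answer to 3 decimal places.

0.875

By inclusion–exclusion over which colours are missing,
P(all seen) = Σ_{j=0}^{4} (-1)^j C(4,j)((4-j)/4)^12
= 1.0000 - 0.1267 + 0.0015 - 0.0000 + 0.0000
= 0.8748.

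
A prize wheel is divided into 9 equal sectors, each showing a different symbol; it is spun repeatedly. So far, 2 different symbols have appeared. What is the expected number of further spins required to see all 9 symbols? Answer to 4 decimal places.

23.3357

With k distinct symbols already seen, the next new one takes an expected 9/(9-k) spins.
Sum over k = 2,...,8: E = 9/7 + 9/6 + 9/5 + ... + 9/2 + 9/1 = 23.33571.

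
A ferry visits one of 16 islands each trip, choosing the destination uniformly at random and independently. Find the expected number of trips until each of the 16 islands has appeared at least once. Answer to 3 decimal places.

The wait to go from k to k+1 distinct islands is geometric with mean 16/(16-k).
E[T] = 16/16 + 16/15 + 16/14 + ... + 16/2 + 16/1 = 16·H_{16}.
H_{16} = 3.3807, so E[T] = 54.0917.

54.092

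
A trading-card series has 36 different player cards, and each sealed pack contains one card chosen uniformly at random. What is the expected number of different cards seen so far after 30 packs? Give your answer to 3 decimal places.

20.538

For each card, P(seen in 30 packs) = 1 - (35/36)^30 = 0.5705.
By linearity of expectation, E[distinct seen] = 36·(1 - (35/36)^30) = 20.5379.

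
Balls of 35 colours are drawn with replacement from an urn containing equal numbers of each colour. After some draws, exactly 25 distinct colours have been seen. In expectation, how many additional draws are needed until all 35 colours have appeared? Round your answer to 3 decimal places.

From k distinct to k+1 distinct takes on average 35/(35-k) draws.
Sum over k = 25,...,34: E = 35/10 + 35/9 + 35/8 + ... + 35/2 + 35/1 = 102.5139.

102.514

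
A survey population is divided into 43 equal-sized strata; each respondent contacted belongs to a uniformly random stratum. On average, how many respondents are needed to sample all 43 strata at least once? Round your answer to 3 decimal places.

187.050

The wait to go from k to k+1 distinct strata is geometric with mean 43/(43-k).
E[T] = 43/43 + 43/42 + 43/41 + ... + 43/2 + 43/1 = 43·H_{43}.
H_{43} = 4.3500, so E[T] = 187.0499.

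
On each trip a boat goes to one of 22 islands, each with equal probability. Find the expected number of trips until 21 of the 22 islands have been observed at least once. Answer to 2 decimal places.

With k distinct islands already seen, the next new one arrives after an expected 22/(22-k) trips.
Sum over k = 0,...,20: E = 22/22 + 22/21 + 22/20 + ... + 22/3 + 22/2 = 59.198.

59.20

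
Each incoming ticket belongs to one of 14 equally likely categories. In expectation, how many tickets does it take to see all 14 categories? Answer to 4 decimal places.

45.5219

Split into phases: going from k distinct to k+1 distinct takes on average 14/(14-k) tickets.
E[T] = 14/14 + 14/13 + 14/12 + ... + 14/2 + 14/1 = 14·H_{14}.
H_{14} = 3.25156, so E[T] = 45.52187.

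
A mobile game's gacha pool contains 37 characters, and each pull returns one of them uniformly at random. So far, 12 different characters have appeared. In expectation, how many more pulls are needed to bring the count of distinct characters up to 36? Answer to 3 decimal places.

With k distinct characters already seen, the next new one takes an expected 37/(37-k) pulls.
Sum over k = 12,...,35: E = 37/25 + 37/24 + 37/23 + ... + 37/3 + 37/2 = 104.1905.

104.190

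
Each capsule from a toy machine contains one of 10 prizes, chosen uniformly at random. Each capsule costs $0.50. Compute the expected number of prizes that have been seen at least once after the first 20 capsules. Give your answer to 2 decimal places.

8.78

For each prize, P(seen in 20 capsules) = 1 - (9/10)^20 = 0.878.
By linearity of expectation, E[distinct seen] = 10·(1 - (9/10)^20) = 8.784.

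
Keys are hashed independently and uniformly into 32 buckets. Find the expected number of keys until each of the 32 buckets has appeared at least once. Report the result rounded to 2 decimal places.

After k distinct buckets have appeared, the next key gives a new one with probability (32-k)/32, so the expected wait for the (k+1)-th is 32/(32-k).
E[T] = 32/32 + 32/31 + 32/30 + ... + 32/2 + 32/1 = 32·H_{32}.
H_{32} = 4.058, so E[T] = 129.872.

129.87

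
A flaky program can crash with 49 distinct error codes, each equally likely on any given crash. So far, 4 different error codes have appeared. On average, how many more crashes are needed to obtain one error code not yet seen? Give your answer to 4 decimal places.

1.0889

Each crash yields a new error code with probability (49-4)/49 = 45/49, so the wait is geometric with mean 49/45.
E = 49/45 = 1.08889.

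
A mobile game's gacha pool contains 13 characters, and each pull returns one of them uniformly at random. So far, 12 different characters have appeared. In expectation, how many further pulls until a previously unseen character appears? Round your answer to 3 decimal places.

13.000

The number of pulls until the next new character is geometric with success probability 1/13, so its mean is 13/1.
E = 13/1 = 13.0000.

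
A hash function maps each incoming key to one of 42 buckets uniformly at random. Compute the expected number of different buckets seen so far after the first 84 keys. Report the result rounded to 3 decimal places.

36.452

For each bucket, P(seen in 84 keys) = 1 - (41/42)^84 = 0.8679.
By linearity of expectation, E[distinct seen] = 42·(1 - (41/42)^84) = 36.4518.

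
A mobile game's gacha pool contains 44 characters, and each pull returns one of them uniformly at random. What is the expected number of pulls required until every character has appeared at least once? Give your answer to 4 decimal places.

After k distinct characters have appeared, the next pull gives a new one with probability (44-k)/44, so the expected wait for the (k+1)-th is 44/(44-k).
E[T] = 44/44 + 44/43 + 44/42 + ... + 44/2 + 44/1 = 44·H_{44}.
H_{44} = 4.37273, so E[T] = 192.39994.

192.3999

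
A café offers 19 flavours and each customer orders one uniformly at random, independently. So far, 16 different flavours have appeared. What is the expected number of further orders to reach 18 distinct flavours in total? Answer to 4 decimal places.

From k distinct to k+1 distinct takes on average 19/(19-k) orders.
Sum over k = 16,...,17: E = 19/3 + 19/2 = 15.83333.

15.8333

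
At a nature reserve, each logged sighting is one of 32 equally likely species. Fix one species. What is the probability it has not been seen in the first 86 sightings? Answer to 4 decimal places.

0.0652

Each sighting misses the fixed species with probability (32-1)/32 = 31/32, independently.
P(still missing after 86) = (31/32)^86 = 0.06519.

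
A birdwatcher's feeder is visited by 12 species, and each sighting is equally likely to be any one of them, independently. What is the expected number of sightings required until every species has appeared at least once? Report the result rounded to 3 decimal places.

Split into phases: going from k distinct to k+1 distinct takes on average 12/(12-k) sightings.
E[T] = 12/12 + 12/11 + 12/10 + ... + 12/2 + 12/1 = 12·H_{12}.
H_{12} = 3.1032, so E[T] = 37.2385.

37.239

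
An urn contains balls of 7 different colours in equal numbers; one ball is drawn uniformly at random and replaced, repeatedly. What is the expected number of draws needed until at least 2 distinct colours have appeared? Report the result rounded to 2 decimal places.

2.17

Going from k to k+1 distinct takes a geometric number of draws with mean 7/(7-k).
Sum over k = 0,...,1: E = 7/7 + 7/6 = 2.167.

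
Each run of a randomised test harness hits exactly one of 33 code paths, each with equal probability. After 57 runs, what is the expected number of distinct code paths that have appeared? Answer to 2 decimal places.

27.29

For each code path, P(seen in 57 runs) = 1 - (32/33)^57 = 0.827.
By linearity of expectation, E[distinct seen] = 33·(1 - (32/33)^57) = 27.288.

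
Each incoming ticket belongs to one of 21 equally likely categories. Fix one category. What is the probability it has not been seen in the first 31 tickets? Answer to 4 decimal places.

0.2204

On each ticket the fixed category fails to appear with probability 20/21.
P(still missing after 31) = (20/21)^31 = 0.22036.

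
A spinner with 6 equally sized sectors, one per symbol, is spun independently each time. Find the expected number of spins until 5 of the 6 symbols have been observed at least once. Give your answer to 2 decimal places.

8.70

Going from k to k+1 distinct takes a geometric number of spins with mean 6/(6-k).
Sum over k = 0,...,4: E = 6/6 + 6/5 + 6/4 + 6/3 + 6/2 = 8.700.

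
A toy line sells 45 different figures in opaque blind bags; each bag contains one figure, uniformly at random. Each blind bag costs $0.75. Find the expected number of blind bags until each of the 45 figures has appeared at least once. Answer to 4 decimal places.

197.7727

The wait to go from k to k+1 distinct figures is geometric with mean 45/(45-k).
E[T] = 45/45 + 45/44 + 45/43 + ... + 45/2 + 45/1 = 45·H_{45}.
H_{45} = 4.39495, so E[T] = 197.77267.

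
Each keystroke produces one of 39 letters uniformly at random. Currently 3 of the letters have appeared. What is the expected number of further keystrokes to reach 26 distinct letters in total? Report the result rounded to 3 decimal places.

38.783

With k distinct letters already seen, the next new one takes an expected 39/(39-k) keystrokes.
Sum over k = 3,...,25: E = 39/36 + 39/35 + 39/34 + ... + 39/15 + 39/14 = 38.7826.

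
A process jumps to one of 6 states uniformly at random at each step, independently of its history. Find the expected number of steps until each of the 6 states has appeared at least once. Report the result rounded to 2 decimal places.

The wait to go from k to k+1 distinct states is geometric with mean 6/(6-k).
E[T] = 6/6 + 6/5 + 6/4 + 6/3 + 6/2 + 6/1 = 6·H_{6}.
H_{6} = 2.450, so E[T] = 14.700.

14.70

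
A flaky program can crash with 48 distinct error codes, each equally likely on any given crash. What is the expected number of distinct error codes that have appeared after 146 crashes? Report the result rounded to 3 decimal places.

For each error code, P(seen in 146 crashes) = 1 - (47/48)^146 = 0.9538.
By linearity of expectation, E[distinct seen] = 48·(1 - (47/48)^146) = 45.7802.

45.780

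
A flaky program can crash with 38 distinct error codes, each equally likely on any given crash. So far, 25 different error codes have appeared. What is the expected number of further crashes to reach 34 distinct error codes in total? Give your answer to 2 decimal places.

With k distinct error codes already seen, the next new one takes an expected 38/(38-k) crashes.
Sum over k = 25,...,33: E = 38/13 + 38/12 + 38/11 + ... + 38/6 + 38/5 = 41.678.

41.68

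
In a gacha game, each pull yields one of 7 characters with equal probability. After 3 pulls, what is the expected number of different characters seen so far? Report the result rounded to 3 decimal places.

2.592

For each character, P(seen in 3 pulls) = 1 - (6/7)^3 = 0.3703.
By linearity of expectation, E[distinct seen] = 7·(1 - (6/7)^3) = 2.5918.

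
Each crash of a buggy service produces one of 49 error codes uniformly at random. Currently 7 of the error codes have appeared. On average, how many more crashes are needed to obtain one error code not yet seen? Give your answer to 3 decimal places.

The number of crashes until the next new error code is geometric with success probability 42/49, so its mean is 49/42.
E = 49/42 = 1.1667.

1.167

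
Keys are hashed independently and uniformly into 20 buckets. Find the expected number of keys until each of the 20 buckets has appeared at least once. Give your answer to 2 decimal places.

71.95

After k distinct buckets have appeared, the next key gives a new one with probability (20-k)/20, so the expected wait for the (k+1)-th is 20/(20-k).
E[T] = 20/20 + 20/19 + 20/18 + ... + 20/2 + 20/1 = 20·H_{20}.
H_{20} = 3.598, so E[T] = 71.955.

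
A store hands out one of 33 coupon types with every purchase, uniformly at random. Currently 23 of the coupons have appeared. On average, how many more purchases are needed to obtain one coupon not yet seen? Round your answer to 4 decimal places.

Each purchase yields a new coupon with probability (33-23)/33 = 10/33, so the wait is geometric with mean 33/10.
E = 33/10 = 3.30000.

3.3000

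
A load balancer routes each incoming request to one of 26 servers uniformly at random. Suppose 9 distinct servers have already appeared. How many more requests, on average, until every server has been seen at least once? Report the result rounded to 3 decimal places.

With k distinct servers already seen, the next new one takes an expected 26/(26-k) requests.
Sum over k = 9,...,25: E = 26/17 + 26/16 + 26/15 + ... + 26/2 + 26/1 = 89.4284.

89.428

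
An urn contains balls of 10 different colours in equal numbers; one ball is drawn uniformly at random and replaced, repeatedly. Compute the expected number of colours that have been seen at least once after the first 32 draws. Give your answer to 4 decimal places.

For each colour, P(seen in 32 draws) = 1 - (9/10)^32 = 0.96566.
By linearity of expectation, E[distinct seen] = 10·(1 - (9/10)^32) = 9.65663.

9.6566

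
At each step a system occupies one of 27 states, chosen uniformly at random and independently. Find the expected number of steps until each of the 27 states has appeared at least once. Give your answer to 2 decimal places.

105.07

After k distinct states have appeared, the next step gives a new one with probability (27-k)/27, so the expected wait for the (k+1)-th is 27/(27-k).
E[T] = 27/27 + 27/26 + 27/25 + ... + 27/2 + 27/1 = 27·H_{27}.
H_{27} = 3.891, so E[T] = 105.069.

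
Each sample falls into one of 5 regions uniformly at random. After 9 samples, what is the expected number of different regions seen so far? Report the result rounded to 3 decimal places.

For each region, P(seen in 9 samples) = 1 - (4/5)^9 = 0.8658.
By linearity of expectation, E[distinct seen] = 5·(1 - (4/5)^9) = 4.3289.

4.329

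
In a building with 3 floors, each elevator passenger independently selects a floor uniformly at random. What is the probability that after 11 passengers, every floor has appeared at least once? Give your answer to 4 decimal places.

By inclusion–exclusion over which floors are missing,
P(all seen) = Σ_{j=0}^{3} (-1)^j C(3,j)((3-j)/3)^11
= 1.00000 - 0.03468 + 0.00002 - 0.00000
= 0.96533.

0.9653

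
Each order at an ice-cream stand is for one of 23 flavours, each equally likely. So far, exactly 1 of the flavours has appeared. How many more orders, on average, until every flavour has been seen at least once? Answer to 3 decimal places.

From k distinct to k+1 distinct takes on average 23/(23-k) orders.
Sum over k = 1,...,22: E = 23/22 + 23/21 + 23/20 + ... + 23/2 + 23/1 = 84.8887.

84.889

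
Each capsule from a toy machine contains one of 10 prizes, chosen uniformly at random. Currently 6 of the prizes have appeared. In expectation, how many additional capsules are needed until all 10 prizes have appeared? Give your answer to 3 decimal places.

20.833

From k distinct to k+1 distinct takes on average 10/(10-k) capsules.
Sum over k = 6,...,9: E = 10/4 + 10/3 + 10/2 + 10/1 = 20.8333.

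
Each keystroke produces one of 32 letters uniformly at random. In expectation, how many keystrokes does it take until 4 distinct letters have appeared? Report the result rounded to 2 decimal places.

4.20

Going from k to k+1 distinct takes a geometric number of keystrokes with mean 32/(32-k).
Sum over k = 0,...,3: E = 32/32 + 32/31 + 32/30 + 32/29 = 4.202.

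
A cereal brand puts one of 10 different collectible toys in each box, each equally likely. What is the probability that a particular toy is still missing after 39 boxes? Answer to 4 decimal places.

On each box the fixed toy fails to appear with probability 9/10.
P(still missing after 39) = (9/10)^39 = 0.01642.

0.0164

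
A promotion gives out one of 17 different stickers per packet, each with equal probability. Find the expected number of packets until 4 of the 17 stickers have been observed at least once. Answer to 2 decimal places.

Going from k to k+1 distinct takes a geometric number of packets with mean 17/(17-k).
Sum over k = 0,...,3: E = 17/17 + 17/16 + 17/15 + 17/14 = 4.410.

4.41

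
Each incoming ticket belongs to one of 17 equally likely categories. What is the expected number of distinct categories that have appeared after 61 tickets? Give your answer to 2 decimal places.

16.58

For each category, P(seen in 61 tickets) = 1 - (16/17)^61 = 0.975.
By linearity of expectation, E[distinct seen] = 17·(1 - (16/17)^61) = 16.579.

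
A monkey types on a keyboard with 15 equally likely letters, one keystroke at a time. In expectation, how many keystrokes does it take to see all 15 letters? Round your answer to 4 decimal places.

The wait to go from k to k+1 distinct letters is geometric with mean 15/(15-k).
E[T] = 15/15 + 15/14 + 15/13 + ... + 15/2 + 15/1 = 15·H_{15}.
H_{15} = 3.31823, so E[T] = 49.77343.

49.7734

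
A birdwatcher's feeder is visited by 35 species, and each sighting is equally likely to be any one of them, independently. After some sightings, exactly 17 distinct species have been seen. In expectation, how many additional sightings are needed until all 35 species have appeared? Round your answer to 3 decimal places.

122.329

With k distinct species already seen, the next new one takes an expected 35/(35-k) sightings.
Sum over k = 17,...,34: E = 35/18 + 35/17 + 35/16 + ... + 35/2 + 35/1 = 122.3288.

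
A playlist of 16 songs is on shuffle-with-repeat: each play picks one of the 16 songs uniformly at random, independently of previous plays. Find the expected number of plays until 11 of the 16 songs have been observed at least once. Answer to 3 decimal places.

With k distinct songs already seen, the next new one arrives after an expected 16/(16-k) plays.
Sum over k = 0,...,10: E = 16/16 + 16/15 + 16/14 + ... + 16/7 + 16/6 = 17.5583.

17.558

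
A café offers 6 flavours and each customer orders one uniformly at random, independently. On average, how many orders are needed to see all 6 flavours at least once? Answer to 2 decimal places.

14.70

After k distinct flavours have appeared, the next order gives a new one with probability (6-k)/6, so the expected wait for the (k+1)-th is 6/(6-k).
E[T] = 6/6 + 6/5 + 6/4 + 6/3 + 6/2 + 6/1 = 6·H_{6}.
H_{6} = 2.450, so E[T] = 14.700.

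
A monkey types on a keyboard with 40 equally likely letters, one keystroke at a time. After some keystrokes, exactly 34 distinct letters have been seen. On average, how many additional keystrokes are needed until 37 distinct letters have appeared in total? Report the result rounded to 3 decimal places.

With k distinct letters already seen, the next new one takes an expected 40/(40-k) keystrokes.
Sum over k = 34,...,36: E = 40/6 + 40/5 + 40/4 = 24.6667.

24.667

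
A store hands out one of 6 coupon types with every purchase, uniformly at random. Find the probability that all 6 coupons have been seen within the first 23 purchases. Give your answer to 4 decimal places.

Let A_i be the event that coupon i is missing after 23 purchases. By inclusion–exclusion on the A_i,
P(all seen) = Σ_{j=0}^{6} (-1)^j C(6,j)((6-j)/6)^23
= 1.00000 - 0.09057 + 0.00134 - 0.00000 + 0.00000 - 0.00000 + 0.00000
= 0.91076.

0.9108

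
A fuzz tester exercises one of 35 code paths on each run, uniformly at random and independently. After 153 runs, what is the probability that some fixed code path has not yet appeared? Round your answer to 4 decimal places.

0.0119

On each run the fixed code path fails to appear with probability 34/35.
P(still missing after 153) = (34/35)^153 = 0.01185.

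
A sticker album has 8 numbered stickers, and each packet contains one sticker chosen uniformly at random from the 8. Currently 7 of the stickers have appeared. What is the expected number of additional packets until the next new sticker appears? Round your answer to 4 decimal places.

Each packet yields a new sticker with probability (8-7)/8 = 1/8, so the wait is geometric with mean 8/1.
E = 8/1 = 8.00000.

8.0000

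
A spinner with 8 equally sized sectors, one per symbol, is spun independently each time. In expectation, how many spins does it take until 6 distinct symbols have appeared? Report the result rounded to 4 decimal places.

9.7429

Going from k to k+1 distinct takes a geometric number of spins with mean 8/(8-k).
Sum over k = 0,...,5: E = 8/8 + 8/7 + 8/6 + 8/5 + 8/4 + 8/3 = 9.74286.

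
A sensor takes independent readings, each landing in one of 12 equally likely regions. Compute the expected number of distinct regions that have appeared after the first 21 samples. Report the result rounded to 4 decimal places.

10.0697

For each region, P(seen in 21 samples) = 1 - (11/12)^21 = 0.83914.
By linearity of expectation, E[distinct seen] = 12·(1 - (11/12)^21) = 10.06971.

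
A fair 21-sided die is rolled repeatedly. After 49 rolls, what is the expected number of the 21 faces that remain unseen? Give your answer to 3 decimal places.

For each face, P(unseen after 49) = (20/21)^49 = 0.0916.
By linearity of expectation, E[unseen] = 21·(20/21)^49 = 1.9228.

1.923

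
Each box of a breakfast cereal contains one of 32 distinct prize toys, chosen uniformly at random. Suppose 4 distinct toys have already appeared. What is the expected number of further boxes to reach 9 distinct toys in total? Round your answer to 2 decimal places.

6.17

The wait to go from k to k+1 distinct toys is geometric with mean 32/(32-k).
Sum over k = 4,...,8: E = 32/28 + 32/27 + 32/26 + 32/25 + 32/24 = 6.172.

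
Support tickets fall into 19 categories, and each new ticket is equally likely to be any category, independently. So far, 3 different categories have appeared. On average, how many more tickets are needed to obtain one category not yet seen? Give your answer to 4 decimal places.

The number of tickets until the next new category is geometric with success probability 16/19, so its mean is 19/16.
E = 19/16 = 1.18750.

1.1875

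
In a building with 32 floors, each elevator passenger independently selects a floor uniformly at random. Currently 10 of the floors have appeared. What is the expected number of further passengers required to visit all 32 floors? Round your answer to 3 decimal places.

From k distinct to k+1 distinct takes on average 32/(32-k) passengers.
Sum over k = 10,...,31: E = 32/22 + 32/21 + 32/20 + ... + 32/2 + 32/1 = 118.1060.

118.106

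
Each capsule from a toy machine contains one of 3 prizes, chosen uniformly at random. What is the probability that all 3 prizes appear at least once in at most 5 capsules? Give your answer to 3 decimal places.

0.617

By inclusion–exclusion over which prizes are missing,
P(all seen) = Σ_{j=0}^{3} (-1)^j C(3,j)((3-j)/3)^5
= 1.0000 - 0.3951 + 0.0123 - 0.0000
= 0.6173.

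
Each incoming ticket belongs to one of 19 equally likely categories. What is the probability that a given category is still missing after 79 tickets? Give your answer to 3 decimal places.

On each ticket the fixed category fails to appear with probability 18/19.
P(still missing after 79) = (18/19)^79 = 0.0140.

0.014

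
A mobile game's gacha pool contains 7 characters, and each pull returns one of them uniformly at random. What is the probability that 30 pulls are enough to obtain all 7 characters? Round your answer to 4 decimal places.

0.9322

Let A_i be the event that character i is missing after 30 pulls. By inclusion–exclusion on the A_i,
P(all seen) = Σ_{j=0}^{7} (-1)^j C(7,j)((7-j)/7)^30
= 1.00000 - 0.06866 + 0.00087 - 0.00000 + 0.00000 - 0.00000 + 0.00000 - 0.00000
= 0.93221.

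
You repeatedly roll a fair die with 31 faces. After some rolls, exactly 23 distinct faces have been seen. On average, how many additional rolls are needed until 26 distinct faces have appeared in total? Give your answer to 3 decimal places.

With k distinct faces already seen, the next new one takes an expected 31/(31-k) rolls.
Sum over k = 23,...,25: E = 31/8 + 31/7 + 31/6 = 13.4702.

13.470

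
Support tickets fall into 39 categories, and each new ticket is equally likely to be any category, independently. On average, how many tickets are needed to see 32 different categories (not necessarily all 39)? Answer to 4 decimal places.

64.7667

With k distinct categories already seen, the next new one arrives after an expected 39/(39-k) tickets.
Sum over k = 0,...,31: E = 39/39 + 39/38 + 39/37 + ... + 39/9 + 39/8 = 64.76675.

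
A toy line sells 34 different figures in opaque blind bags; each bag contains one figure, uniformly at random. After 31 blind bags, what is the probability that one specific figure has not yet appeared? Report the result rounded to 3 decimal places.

On each blind bag the fixed figure fails to appear with probability 33/34.
P(still missing after 31) = (33/34)^31 = 0.3964.

0.396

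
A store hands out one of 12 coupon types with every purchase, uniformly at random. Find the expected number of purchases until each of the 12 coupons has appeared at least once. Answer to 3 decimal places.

37.239

The wait to go from k to k+1 distinct coupons is geometric with mean 12/(12-k).
E[T] = 12/12 + 12/11 + 12/10 + ... + 12/2 + 12/1 = 12·H_{12}.
H_{12} = 3.1032, so E[T] = 37.2385.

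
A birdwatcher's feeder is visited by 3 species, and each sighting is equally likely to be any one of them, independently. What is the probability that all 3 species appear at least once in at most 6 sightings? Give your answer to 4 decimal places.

0.7407

Let A_i be the event that species i is missing after 6 sightings. By inclusion–exclusion on the A_i,
P(all seen) = Σ_{j=0}^{3} (-1)^j C(3,j)((3-j)/3)^6
= 1.00000 - 0.26337 + 0.00412 - 0.00000
= 0.74074.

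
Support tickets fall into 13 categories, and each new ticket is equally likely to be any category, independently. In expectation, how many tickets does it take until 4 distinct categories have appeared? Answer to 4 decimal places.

4.5652

With k distinct categories already seen, the next new one arrives after an expected 13/(13-k) tickets.
Sum over k = 0,...,3: E = 13/13 + 13/12 + 13/11 + 13/10 = 4.56515.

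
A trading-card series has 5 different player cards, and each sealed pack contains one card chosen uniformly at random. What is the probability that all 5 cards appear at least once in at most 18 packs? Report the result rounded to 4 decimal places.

0.9109

By inclusion–exclusion over which cards are missing,
P(all seen) = Σ_{j=0}^{5} (-1)^j C(5,j)((5-j)/5)^18
= 1.00000 - 0.09007 + 0.00102 - 0.00000 + 0.00000 - 0.00000
= 0.91094.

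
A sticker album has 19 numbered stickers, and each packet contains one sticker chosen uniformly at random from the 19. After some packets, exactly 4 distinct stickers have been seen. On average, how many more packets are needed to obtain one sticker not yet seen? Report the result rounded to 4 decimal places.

The number of packets until the next new sticker is geometric with success probability 15/19, so its mean is 19/15.
E = 19/15 = 1.26667.

1.2667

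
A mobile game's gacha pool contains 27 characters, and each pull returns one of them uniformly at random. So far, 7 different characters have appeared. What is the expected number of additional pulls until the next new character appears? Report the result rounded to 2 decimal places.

1.35

Each pull yields a new character with probability (27-7)/27 = 20/27, so the wait is geometric with mean 27/20.
E = 27/20 = 1.350.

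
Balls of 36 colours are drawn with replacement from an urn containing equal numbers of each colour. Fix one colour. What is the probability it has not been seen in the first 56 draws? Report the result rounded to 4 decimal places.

0.2065

On each draw the fixed colour fails to appear with probability 35/36.
P(still missing after 56) = (35/36)^56 = 0.20648.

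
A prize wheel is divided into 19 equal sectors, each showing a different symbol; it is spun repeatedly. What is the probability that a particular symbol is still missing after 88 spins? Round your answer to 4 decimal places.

0.0086

Each spin misses the fixed symbol with probability (19-1)/19 = 18/19, independently.
P(still missing after 88) = (18/19)^88 = 0.00858.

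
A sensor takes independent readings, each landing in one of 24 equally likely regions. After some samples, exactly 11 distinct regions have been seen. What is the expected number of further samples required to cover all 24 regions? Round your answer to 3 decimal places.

76.323

The wait to go from k to k+1 distinct regions is geometric with mean 24/(24-k).
Sum over k = 11,...,23: E = 24/13 + 24/12 + 24/11 + ... + 24/2 + 24/1 = 76.3232.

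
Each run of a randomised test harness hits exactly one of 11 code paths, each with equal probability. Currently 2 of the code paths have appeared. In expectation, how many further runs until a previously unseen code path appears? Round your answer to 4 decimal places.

1.2222

The number of runs until the next new code path is geometric with success probability 9/11, so its mean is 11/9.
E = 11/9 = 1.22222.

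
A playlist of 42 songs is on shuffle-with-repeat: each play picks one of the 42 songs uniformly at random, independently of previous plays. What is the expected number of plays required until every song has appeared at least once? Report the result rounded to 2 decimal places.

181.72

The wait to go from k to k+1 distinct songs is geometric with mean 42/(42-k).
E[T] = 42/42 + 42/41 + 42/40 + ... + 42/2 + 42/1 = 42·H_{42}.
H_{42} = 4.327, so E[T] = 181.723.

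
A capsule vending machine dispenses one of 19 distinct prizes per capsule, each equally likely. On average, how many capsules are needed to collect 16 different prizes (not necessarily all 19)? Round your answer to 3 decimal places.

Going from k to k+1 distinct takes a geometric number of capsules with mean 19/(19-k).
Sum over k = 0,...,15: E = 19/19 + 19/18 + 19/17 + ... + 19/5 + 19/4 = 32.5737.

32.574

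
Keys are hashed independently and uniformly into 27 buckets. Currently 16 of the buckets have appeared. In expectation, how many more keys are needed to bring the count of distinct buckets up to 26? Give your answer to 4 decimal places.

54.5367

The wait to go from k to k+1 distinct buckets is geometric with mean 27/(27-k).
Sum over k = 16,...,25: E = 27/11 + 27/10 + 27/9 + ... + 27/3 + 27/2 = 54.53669.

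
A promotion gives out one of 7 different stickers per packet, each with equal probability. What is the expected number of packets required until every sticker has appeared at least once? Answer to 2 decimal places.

Split into phases: going from k distinct to k+1 distinct takes on average 7/(7-k) packets.
E[T] = 7/7 + 7/6 + 7/5 + ... + 7/2 + 7/1 = 7·H_{7}.
H_{7} = 2.593, so E[T] = 18.150.

18.15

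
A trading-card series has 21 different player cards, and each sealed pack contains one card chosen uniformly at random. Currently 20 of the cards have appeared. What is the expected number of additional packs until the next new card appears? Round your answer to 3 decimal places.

Each pack yields a new card with probability (21-20)/21 = 1/21, so the wait is geometric with mean 21/1.
E = 21/1 = 21.0000.

21.000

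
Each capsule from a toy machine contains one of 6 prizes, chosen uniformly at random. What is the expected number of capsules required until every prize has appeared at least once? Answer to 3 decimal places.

14.700

After k distinct prizes have appeared, the next capsule gives a new one with probability (6-k)/6, so the expected wait for the (k+1)-th is 6/(6-k).
E[T] = 6/6 + 6/5 + 6/4 + 6/3 + 6/2 + 6/1 = 6·H_{6}.
H_{6} = 2.4500, so E[T] = 14.7000.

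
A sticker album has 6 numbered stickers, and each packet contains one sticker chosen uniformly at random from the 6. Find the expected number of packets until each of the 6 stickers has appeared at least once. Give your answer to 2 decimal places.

14.70

After k distinct stickers have appeared, the next packet gives a new one with probability (6-k)/6, so the expected wait for the (k+1)-th is 6/(6-k).
E[T] = 6/6 + 6/5 + 6/4 + 6/3 + 6/2 + 6/1 = 6·H_{6}.
H_{6} = 2.450, so E[T] = 14.700.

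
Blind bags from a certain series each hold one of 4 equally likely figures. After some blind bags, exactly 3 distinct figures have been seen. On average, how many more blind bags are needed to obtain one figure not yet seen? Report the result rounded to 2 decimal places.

4.00

Each blind bag yields a new figure with probability (4-3)/4 = 1/4, so the wait is geometric with mean 4/1.
E = 4/1 = 4.000.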